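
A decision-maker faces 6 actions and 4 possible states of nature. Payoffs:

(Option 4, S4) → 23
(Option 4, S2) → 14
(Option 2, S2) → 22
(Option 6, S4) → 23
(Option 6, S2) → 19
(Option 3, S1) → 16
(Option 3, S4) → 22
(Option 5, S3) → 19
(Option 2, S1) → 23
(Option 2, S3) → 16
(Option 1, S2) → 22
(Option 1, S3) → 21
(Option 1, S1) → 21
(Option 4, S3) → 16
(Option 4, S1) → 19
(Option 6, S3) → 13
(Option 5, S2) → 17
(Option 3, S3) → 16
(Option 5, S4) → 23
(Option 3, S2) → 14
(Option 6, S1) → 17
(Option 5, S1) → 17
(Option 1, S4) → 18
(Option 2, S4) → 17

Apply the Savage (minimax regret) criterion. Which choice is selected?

Option 1

Column bests: S1=23, S2=22, S3=21, S4=23.
Option 1 regrets: 2, 0, 0, 5 → max 5
Option 2 regrets: 0, 0, 5, 6 → max 6
Option 3 regrets: 7, 8, 5, 1 → max 8
Option 4 regrets: 4, 8, 5, 0 → max 8
Option 5 regrets: 6, 5, 2, 0 → max 6
Option 6 regrets: 6, 3, 8, 0 → max 8
Smallest max regret = 5 → Option 1.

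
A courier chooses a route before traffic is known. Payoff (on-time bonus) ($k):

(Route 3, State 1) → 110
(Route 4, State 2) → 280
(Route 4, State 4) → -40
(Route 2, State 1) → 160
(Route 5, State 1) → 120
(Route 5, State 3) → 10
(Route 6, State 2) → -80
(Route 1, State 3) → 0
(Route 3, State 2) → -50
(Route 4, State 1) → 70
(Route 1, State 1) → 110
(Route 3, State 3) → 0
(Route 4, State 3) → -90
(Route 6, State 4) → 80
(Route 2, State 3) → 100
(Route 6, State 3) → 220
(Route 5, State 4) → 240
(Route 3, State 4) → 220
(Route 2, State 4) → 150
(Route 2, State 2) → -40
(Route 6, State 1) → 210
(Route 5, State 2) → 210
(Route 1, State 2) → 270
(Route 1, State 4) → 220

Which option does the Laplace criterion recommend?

Route 1

Row averages: Route 1=150, Route 2=92.5, Route 3=70, Route 4=55, Route 5=145, Route 6=107.5
Highest average = 150 → Route 1.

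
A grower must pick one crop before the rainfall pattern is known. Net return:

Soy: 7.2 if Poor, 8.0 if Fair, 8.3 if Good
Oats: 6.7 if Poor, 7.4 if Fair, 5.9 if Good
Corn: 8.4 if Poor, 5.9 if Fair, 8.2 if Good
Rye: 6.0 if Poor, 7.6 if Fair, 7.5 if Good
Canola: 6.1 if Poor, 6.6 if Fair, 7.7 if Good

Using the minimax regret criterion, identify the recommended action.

Column bests: Poor=8.4, Fair=8.0, Good=8.3.
Soy regrets: 1.2, 0.0, 0.0 → max 1.2
Oats regrets: 1.7, 0.6, 2.4 → max 2.4
Corn regrets: 0.0, 2.1, 0.1 → max 2.1
Rye regrets: 2.4, 0.4, 0.8 → max 2.4
Canola regrets: 2.3, 1.4, 0.6 → max 2.3
Smallest max regret = 1.2 → Soy.

Soy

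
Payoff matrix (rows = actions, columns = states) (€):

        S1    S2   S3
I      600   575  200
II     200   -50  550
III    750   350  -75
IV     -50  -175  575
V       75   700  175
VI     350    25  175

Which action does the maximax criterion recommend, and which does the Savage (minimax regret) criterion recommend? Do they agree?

Row maxima: I=600, II=550, III=750, IV=575, V=700, VI=350
Best best-case = 750 → III.
Column bests: S1=750, S2=700, S3=575.
I regrets: 150, 125, 375 → max 375
II regrets: 550, 750, 25 → max 750
III regrets: 0, 350, 650 → max 650
IV regrets: 800, 875, 0 → max 875
V regrets: 675, 0, 400 → max 675
VI regrets: 400, 675, 400 → max 675
Smallest max regret = 375 → I.

maximax → III; minimax regret → I (disagree)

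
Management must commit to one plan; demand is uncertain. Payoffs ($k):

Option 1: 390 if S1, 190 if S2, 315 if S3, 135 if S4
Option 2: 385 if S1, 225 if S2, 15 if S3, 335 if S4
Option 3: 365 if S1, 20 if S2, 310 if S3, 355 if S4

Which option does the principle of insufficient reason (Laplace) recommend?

Option 3

Row averages: Option 1=257.5, Option 2=240, Option 3=262.5
Highest average = 262.5 → Option 3.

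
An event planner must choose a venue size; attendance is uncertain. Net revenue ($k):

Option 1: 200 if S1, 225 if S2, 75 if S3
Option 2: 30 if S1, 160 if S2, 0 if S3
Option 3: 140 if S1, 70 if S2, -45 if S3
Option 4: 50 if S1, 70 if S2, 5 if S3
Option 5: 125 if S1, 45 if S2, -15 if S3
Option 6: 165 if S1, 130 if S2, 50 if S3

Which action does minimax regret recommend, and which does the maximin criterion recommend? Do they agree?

Column bests: S1=200, S2=225, S3=75.
Option 1 regrets: 0, 0, 0 → max 0
Option 2 regrets: 170, 65, 75 → max 170
Option 3 regrets: 60, 155, 120 → max 155
Option 4 regrets: 150, 155, 70 → max 155
Option 5 regrets: 75, 180, 90 → max 180
Option 6 regrets: 35, 95, 25 → max 95
Smallest max regret = 0 → Option 1.
Row minima: Option 1=75, Option 2=0, Option 3=-45, Option 4=5, Option 5=-15, Option 6=50
Best worst-case = 75 → Option 1.

minimax regret → Option 1; maximin → Option 1 (agree)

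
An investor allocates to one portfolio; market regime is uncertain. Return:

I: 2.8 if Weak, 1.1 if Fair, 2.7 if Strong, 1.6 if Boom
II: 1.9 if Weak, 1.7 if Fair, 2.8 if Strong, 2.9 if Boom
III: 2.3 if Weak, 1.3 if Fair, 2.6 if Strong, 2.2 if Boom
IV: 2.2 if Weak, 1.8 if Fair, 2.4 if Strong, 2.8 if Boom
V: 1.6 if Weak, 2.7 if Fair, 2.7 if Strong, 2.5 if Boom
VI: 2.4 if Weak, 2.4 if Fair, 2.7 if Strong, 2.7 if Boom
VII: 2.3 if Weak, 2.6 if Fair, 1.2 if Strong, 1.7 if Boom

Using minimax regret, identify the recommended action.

VI

Column bests: Weak=2.8, Fair=2.7, Strong=2.8, Boom=2.9.
I regrets: 0.0, 1.6, 0.1, 1.3 → max 1.6
II regrets: 0.9, 1.0, 0.0, 0.0 → max 1.0
III regrets: 0.5, 1.4, 0.2, 0.7 → max 1.4
IV regrets: 0.6, 0.9, 0.4, 0.1 → max 0.9
V regrets: 1.2, 0.0, 0.1, 0.4 → max 1.2
VI regrets: 0.4, 0.3, 0.1, 0.2 → max 0.4
VII regrets: 0.5, 0.1, 1.6, 1.2 → max 1.6
Smallest max regret = 0.4 → VI.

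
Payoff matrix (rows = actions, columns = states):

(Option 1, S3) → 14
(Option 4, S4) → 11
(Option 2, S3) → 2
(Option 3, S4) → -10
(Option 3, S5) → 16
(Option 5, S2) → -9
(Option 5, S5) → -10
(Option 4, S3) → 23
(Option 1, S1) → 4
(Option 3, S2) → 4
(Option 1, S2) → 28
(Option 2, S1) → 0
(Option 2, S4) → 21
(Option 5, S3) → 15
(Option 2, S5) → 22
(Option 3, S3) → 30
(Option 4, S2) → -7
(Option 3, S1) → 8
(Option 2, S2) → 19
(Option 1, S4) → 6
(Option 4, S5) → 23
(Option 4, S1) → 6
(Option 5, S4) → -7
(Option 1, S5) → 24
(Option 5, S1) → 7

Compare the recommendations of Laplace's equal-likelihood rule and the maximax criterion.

Row averages: Option 1=15.2, Option 2=12.8, Option 3=9.6, Option 4=11.2, Option 5=-0.8
Highest average = 15.2 → Option 1.
Row maxima: Option 1=28, Option 2=22, Option 3=30, Option 4=23, Option 5=15
Best best-case = 30 → Option 3.

laplace → Option 1; maximax → Option 3 (disagree)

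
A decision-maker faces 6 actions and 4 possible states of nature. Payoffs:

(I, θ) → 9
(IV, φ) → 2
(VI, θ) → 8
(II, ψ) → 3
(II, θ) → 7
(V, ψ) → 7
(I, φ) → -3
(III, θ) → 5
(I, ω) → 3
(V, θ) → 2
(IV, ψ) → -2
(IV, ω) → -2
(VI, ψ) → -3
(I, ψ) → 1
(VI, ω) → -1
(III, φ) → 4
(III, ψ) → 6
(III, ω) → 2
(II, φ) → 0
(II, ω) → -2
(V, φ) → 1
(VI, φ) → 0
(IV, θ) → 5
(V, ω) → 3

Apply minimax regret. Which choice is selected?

III

Column bests: θ=9, φ=4, ψ=7, ω=3.
I regrets: 0, 7, 6, 0 → max 7
II regrets: 2, 4, 4, 5 → max 5
III regrets: 4, 0, 1, 1 → max 4
IV regrets: 4, 2, 9, 5 → max 9
V regrets: 7, 3, 0, 0 → max 7
VI regrets: 1, 4, 10, 4 → max 10
Smallest max regret = 4 → III.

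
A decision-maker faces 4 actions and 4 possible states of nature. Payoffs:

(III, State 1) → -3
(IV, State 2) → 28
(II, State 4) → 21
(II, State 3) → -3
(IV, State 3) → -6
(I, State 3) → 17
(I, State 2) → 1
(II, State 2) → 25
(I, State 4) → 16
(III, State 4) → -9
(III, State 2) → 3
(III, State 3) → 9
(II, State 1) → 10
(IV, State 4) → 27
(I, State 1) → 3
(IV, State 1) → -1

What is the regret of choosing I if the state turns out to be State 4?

Best payoff under State 4 is 27.
Regret = 27 − 16 = 11.

11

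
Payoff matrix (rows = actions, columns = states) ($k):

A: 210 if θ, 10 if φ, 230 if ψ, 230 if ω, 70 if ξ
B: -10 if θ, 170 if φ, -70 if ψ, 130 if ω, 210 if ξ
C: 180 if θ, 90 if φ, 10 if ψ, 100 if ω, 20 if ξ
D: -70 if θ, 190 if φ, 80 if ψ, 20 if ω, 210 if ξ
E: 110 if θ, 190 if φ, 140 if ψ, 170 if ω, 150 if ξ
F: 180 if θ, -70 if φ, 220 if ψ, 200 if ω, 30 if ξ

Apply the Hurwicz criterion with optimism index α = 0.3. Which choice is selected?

A: 0.3·230 + 0.7·10 = 76
B: 0.3·210 + 0.7·(-70) = 14
C: 0.3·180 + 0.7·10 = 61
D: 0.3·210 + 0.7·(-70) = 14
E: 0.3·190 + 0.7·110 = 134
F: 0.3·220 + 0.7·(-70) = 17
Highest Hurwicz score = 134 → E.

E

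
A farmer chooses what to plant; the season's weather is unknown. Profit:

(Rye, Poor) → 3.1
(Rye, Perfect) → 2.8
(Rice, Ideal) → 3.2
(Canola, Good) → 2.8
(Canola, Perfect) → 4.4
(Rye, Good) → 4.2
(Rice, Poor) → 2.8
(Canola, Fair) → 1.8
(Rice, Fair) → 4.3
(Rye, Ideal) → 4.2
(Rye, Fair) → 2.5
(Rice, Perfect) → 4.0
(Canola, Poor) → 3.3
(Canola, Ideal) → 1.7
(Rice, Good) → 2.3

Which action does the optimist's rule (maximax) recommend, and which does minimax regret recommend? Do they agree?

maximax → Canola; minimax regret → Rye (disagree)

Row maxima: Canola=4.4, Rye=4.2, Rice=4.3
Best best-case = 4.4 → Canola.
Column bests: Poor=3.3, Fair=4.3, Good=4.2, Ideal=4.2, Perfect=4.4.
Canola regrets: 0.0, 2.5, 1.4, 2.5, 0.0 → max 2.5
Rye regrets: 0.2, 1.8, 0.0, 0.0, 1.6 → max 1.8
Rice regrets: 0.5, 0.0, 1.9, 1.0, 0.4 → max 1.9
Smallest max regret = 1.8 → Rye.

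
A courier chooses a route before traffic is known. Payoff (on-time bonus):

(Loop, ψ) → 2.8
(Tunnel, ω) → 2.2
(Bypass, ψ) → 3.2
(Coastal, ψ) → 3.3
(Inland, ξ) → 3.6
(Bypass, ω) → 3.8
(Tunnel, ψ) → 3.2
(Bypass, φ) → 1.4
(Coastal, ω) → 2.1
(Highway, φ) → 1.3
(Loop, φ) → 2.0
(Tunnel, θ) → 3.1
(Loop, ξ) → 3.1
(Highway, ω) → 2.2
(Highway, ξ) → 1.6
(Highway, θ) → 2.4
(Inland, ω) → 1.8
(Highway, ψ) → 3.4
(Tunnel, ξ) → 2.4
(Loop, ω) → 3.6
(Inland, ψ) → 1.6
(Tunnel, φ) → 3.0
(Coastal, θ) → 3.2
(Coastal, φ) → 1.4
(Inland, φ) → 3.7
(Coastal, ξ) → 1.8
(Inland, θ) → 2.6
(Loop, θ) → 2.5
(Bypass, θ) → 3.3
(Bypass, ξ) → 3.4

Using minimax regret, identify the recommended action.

Column bests: θ=3.3, φ=3.7, ψ=3.4, ω=3.8, ξ=3.6.
Inland regrets: 0.7, 0.0, 1.8, 2.0, 0.0 → max 2.0
Highway regrets: 0.9, 2.4, 0.0, 1.6, 2.0 → max 2.4
Loop regrets: 0.8, 1.7, 0.6, 0.2, 0.5 → max 1.7
Bypass regrets: 0.0, 2.3, 0.2, 0.0, 0.2 → max 2.3
Tunnel regrets: 0.2, 0.7, 0.2, 1.6, 1.2 → max 1.6
Coastal regrets: 0.1, 2.3, 0.1, 1.7, 1.8 → max 2.3
Smallest max regret = 1.6 → Tunnel.

Tunnel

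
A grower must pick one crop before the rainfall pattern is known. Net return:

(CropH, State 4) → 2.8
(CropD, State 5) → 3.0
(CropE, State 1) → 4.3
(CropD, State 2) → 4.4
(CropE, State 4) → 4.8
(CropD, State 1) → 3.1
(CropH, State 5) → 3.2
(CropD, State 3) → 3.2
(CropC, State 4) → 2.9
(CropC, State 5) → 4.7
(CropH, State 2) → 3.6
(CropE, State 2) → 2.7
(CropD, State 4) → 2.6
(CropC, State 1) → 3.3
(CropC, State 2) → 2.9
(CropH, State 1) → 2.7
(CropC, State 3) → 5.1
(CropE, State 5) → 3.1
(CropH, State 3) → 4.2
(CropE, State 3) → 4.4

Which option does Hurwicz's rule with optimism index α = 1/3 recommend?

CropC

CropE: 1/3·4.8 + 2/3·2.7 = 3.4
CropC: 1/3·5.1 + 2/3·2.9 = 109/30
CropD: 1/3·4.4 + 2/3·2.6 = 3.2
CropH: 1/3·4.2 + 2/3·2.7 = 3.2
Highest Hurwicz score = 109/30 → CropC.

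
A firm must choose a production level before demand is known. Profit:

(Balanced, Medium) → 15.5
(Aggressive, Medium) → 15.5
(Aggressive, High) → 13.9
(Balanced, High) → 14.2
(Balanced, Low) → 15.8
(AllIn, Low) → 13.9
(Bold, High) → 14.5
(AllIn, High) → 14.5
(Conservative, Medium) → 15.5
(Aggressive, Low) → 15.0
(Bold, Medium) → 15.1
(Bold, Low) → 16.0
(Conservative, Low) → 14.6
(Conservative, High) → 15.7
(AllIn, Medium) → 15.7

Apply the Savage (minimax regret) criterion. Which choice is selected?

Column bests: Low=16.0, Medium=15.7, High=15.7.
Conservative regrets: 1.4, 0.2, 0.0 → max 1.4
Balanced regrets: 0.2, 0.2, 1.5 → max 1.5
Aggressive regrets: 1.0, 0.2, 1.8 → max 1.8
Bold regrets: 0.0, 0.6, 1.2 → max 1.2
AllIn regrets: 2.1, 0.0, 1.2 → max 2.1
Smallest max regret = 1.2 → Bold.

Bold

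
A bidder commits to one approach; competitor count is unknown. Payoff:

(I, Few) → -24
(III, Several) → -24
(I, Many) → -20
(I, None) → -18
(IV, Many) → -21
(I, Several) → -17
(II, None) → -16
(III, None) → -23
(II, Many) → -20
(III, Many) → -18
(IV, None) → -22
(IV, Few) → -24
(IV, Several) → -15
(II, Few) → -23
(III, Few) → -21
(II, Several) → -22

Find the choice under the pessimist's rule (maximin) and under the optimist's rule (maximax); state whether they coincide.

Row minima: I=-24, II=-23, III=-24, IV=-24
Best worst-case = -23 → II.
Row maxima: I=-17, II=-16, III=-18, IV=-15
Best best-case = -15 → IV.

maximin → II; maximax → IV (disagree)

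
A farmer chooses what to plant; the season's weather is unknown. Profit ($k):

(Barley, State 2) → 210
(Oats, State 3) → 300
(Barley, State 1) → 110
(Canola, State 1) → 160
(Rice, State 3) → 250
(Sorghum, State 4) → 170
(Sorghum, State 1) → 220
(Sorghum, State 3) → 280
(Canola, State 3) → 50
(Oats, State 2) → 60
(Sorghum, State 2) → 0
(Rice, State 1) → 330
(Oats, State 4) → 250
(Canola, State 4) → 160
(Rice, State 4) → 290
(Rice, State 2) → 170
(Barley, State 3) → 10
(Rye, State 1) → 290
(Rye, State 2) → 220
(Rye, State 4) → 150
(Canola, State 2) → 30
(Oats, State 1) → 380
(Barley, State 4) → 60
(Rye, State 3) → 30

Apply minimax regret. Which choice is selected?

Column bests: State 1=380, State 2=220, State 3=300, State 4=290.
Rice regrets: 50, 50, 50, 0 → max 50
Sorghum regrets: 160, 220, 20, 120 → max 220
Rye regrets: 90, 0, 270, 140 → max 270
Canola regrets: 220, 190, 250, 130 → max 250
Barley regrets: 270, 10, 290, 230 → max 290
Oats regrets: 0, 160, 0, 40 → max 160
Smallest max regret = 50 → Rice.

Rice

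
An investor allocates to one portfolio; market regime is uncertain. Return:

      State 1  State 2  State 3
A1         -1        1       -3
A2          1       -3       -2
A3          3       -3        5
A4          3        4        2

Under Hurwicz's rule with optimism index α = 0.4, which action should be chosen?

A4

A1: 0.4·1 + 0.6·(-3) = -1.4
A2: 0.4·1 + 0.6·(-3) = -1.4
A3: 0.4·5 + 0.6·(-3) = 0.2
A4: 0.4·4 + 0.6·2 = 2.8
Highest Hurwicz score = 2.8 → A4.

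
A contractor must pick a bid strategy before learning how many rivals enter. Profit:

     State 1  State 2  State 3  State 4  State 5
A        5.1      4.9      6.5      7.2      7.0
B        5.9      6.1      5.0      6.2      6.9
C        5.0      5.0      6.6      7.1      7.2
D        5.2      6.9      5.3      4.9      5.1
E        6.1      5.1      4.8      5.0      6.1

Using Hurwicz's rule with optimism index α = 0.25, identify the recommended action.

C

A: 0.25·7.2 + 0.75·4.9 = 5.475
B: 0.25·6.9 + 0.75·5.0 = 5.475
C: 0.25·7.2 + 0.75·5.0 = 5.55
D: 0.25·6.9 + 0.75·4.9 = 5.4
E: 0.25·6.1 + 0.75·4.8 = 5.125
Highest Hurwicz score = 5.55 → C.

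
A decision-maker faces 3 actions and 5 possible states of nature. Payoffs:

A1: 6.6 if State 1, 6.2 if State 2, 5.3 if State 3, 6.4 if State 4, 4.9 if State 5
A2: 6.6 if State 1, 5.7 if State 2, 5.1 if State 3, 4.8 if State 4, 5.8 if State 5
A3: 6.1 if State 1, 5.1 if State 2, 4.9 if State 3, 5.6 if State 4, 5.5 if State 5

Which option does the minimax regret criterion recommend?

Column bests: State 1=6.6, State 2=6.2, State 3=5.3, State 4=6.4, State 5=5.8.
A1 regrets: 0.0, 0.0, 0.0, 0.0, 0.9 → max 0.9
A2 regrets: 0.0, 0.5, 0.2, 1.6, 0.0 → max 1.6
A3 regrets: 0.5, 1.1, 0.4, 0.8, 0.3 → max 1.1
Smallest max regret = 0.9 → A1.

A1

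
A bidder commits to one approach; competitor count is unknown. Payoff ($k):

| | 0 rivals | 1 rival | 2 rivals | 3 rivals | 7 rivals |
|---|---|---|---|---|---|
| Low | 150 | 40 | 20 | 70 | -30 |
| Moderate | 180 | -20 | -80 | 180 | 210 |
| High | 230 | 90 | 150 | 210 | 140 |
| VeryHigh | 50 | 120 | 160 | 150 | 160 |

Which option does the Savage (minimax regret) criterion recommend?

High

Column bests: 0 rivals=230, 1 rival=120, 2 rivals=160, 3 rivals=210, 7 rivals=210.
Low regrets: 80, 80, 140, 140, 240 → max 240
Moderate regrets: 50, 140, 240, 30, 0 → max 240
High regrets: 0, 30, 10, 0, 70 → max 70
VeryHigh regrets: 180, 0, 0, 60, 50 → max 180
Smallest max regret = 70 → High.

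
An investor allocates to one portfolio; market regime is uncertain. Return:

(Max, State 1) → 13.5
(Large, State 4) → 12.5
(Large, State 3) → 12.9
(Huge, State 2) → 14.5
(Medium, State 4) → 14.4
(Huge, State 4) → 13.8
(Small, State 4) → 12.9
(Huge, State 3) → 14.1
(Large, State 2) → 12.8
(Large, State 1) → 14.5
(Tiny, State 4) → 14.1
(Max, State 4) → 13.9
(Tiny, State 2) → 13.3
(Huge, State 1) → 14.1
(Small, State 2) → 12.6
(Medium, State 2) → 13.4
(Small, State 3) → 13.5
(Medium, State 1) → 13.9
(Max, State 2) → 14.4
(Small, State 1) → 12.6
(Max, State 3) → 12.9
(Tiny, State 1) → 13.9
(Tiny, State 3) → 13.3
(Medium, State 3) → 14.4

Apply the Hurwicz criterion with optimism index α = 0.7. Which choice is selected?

Tiny: 0.7·14.1 + 0.3·13.3 = 13.86
Small: 0.7·13.5 + 0.3·12.6 = 13.23
Medium: 0.7·14.4 + 0.3·13.4 = 14.1
Large: 0.7·14.5 + 0.3·12.5 = 13.9
Huge: 0.7·14.5 + 0.3·13.8 = 14.29
Max: 0.7·14.4 + 0.3·12.9 = 13.95
Highest Hurwicz score = 14.29 → Huge.

Huge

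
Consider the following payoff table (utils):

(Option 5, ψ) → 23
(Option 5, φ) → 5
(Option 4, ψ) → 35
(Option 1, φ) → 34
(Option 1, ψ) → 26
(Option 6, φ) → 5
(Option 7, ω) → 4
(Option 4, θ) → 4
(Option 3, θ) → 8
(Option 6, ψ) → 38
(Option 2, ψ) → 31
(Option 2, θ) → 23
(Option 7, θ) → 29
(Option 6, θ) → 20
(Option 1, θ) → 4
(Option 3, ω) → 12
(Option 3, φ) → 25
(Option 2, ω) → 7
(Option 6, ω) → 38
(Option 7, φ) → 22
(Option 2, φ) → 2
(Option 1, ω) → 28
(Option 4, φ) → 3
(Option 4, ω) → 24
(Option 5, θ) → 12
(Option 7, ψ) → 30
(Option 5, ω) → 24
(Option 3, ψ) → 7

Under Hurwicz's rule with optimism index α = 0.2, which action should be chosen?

Option 1: 0.2·34 + 0.8·4 = 10
Option 2: 0.2·31 + 0.8·2 = 7.8
Option 3: 0.2·25 + 0.8·7 = 10.6
Option 4: 0.2·35 + 0.8·3 = 9.4
Option 5: 0.2·24 + 0.8·5 = 8.8
Option 6: 0.2·38 + 0.8·5 = 11.6
Option 7: 0.2·30 + 0.8·4 = 9.2
Highest Hurwicz score = 11.6 → Option 6.

Option 6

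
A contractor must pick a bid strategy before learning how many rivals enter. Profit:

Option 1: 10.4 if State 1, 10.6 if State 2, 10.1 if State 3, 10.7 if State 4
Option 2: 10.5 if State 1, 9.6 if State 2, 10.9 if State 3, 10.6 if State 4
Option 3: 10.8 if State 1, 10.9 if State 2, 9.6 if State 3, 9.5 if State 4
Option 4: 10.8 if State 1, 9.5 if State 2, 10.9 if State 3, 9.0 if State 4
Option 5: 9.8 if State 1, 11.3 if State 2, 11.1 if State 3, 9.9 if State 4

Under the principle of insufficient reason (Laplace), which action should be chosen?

Row averages: Option 1=10.45, Option 2=10.4, Option 3=10.2, Option 4=10.05, Option 5=10.525
Highest average = 10.525 → Option 5.

Option 5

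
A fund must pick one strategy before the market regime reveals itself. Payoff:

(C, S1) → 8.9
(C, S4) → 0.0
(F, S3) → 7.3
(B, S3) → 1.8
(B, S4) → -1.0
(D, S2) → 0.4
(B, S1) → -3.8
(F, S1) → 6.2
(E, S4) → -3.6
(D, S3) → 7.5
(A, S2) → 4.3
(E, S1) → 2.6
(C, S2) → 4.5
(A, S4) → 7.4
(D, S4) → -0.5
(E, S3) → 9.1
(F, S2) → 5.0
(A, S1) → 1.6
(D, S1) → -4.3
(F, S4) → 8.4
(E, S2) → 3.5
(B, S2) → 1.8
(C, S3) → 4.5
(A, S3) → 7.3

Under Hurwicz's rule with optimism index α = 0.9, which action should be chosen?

A: 0.9·7.4 + 0.1·1.6 = 6.82
B: 0.9·1.8 + 0.1·(-3.8) = 1.24
C: 0.9·8.9 + 0.1·0.0 = 8.01
D: 0.9·7.5 + 0.1·(-4.3) = 6.32
E: 0.9·9.1 + 0.1·(-3.6) = 7.83
F: 0.9·8.4 + 0.1·5.0 = 8.06
Highest Hurwicz score = 8.06 → F.

F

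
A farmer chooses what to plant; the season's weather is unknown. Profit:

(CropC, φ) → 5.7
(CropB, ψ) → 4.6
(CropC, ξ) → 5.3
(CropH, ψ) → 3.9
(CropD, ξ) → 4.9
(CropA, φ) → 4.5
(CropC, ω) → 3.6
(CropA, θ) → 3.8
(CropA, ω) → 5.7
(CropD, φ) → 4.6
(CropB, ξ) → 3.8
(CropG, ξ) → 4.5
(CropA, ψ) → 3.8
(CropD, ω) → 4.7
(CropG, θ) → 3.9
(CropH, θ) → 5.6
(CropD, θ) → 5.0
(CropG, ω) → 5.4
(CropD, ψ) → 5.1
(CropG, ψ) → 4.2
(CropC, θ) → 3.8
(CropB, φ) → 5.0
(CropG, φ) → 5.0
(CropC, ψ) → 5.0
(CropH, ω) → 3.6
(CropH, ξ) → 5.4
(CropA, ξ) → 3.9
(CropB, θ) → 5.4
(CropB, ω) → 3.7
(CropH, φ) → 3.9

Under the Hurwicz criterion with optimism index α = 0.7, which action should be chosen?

CropA: 0.7·5.7 + 0.3·3.8 = 5.13
CropD: 0.7·5.1 + 0.3·4.6 = 4.95
CropG: 0.7·5.4 + 0.3·3.9 = 4.95
CropB: 0.7·5.4 + 0.3·3.7 = 4.89
CropH: 0.7·5.6 + 0.3·3.6 = 5
CropC: 0.7·5.7 + 0.3·3.6 = 5.07
Highest Hurwicz score = 5.13 → CropA.

CropA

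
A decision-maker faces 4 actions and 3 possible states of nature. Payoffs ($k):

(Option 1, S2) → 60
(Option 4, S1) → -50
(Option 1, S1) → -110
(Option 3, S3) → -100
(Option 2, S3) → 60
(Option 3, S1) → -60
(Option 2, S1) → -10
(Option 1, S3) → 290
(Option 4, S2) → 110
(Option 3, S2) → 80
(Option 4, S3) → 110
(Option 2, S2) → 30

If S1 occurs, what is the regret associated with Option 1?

100

Best payoff under S1 is -10.
Regret = -10 − (-110) = 100.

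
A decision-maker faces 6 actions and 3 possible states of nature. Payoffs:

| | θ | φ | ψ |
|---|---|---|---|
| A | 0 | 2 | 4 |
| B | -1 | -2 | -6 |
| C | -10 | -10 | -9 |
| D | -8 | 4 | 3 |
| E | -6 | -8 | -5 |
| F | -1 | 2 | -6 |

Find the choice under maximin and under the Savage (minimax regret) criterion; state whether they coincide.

Row minima: A=0, B=-6, C=-10, D=-8, E=-8, F=-6
Best worst-case = 0 → A.
Column bests: θ=0, φ=4, ψ=4.
A regrets: 0, 2, 0 → max 2
B regrets: 1, 6, 10 → max 10
C regrets: 10, 14, 13 → max 14
D regrets: 8, 0, 1 → max 8
E regrets: 6, 12, 9 → max 12
F regrets: 1, 2, 10 → max 10
Smallest max regret = 2 → A.

maximin → A; minimax regret → A (agree)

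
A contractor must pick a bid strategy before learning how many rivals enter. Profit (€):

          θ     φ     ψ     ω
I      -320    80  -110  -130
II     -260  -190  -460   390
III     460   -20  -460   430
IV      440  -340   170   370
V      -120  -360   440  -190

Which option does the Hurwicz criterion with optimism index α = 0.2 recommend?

IV

I: 0.2·80 + 0.8·(-320) = -240
II: 0.2·390 + 0.8·(-460) = -290
III: 0.2·460 + 0.8·(-460) = -276
IV: 0.2·440 + 0.8·(-340) = -184
V: 0.2·440 + 0.8·(-360) = -200
Highest Hurwicz score = -184 → IV.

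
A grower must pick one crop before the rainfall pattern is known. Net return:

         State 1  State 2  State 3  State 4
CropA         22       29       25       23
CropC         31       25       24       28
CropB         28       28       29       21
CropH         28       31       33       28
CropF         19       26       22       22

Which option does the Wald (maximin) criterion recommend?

Row minima: CropA=22, CropC=24, CropB=21, CropH=28, CropF=19
Best worst-case = 28 → CropH.

CropH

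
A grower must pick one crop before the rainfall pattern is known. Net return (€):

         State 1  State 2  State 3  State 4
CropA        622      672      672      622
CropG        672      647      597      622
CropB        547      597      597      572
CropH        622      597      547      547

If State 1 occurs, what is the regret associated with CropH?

50

Best payoff under State 1 is 672.
Regret = 672 − 622 = 50.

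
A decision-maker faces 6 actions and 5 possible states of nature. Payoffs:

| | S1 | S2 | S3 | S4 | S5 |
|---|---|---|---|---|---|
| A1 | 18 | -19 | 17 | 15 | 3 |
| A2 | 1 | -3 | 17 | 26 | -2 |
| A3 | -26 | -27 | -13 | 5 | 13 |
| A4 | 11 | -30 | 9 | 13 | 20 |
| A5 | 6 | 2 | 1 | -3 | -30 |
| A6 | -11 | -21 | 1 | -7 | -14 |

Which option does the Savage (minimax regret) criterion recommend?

A1

Column bests: S1=18, S2=2, S3=17, S4=26, S5=20.
A1 regrets: 0, 21, 0, 11, 17 → max 21
A2 regrets: 17, 5, 0, 0, 22 → max 22
A3 regrets: 44, 29, 30, 21, 7 → max 44
A4 regrets: 7, 32, 8, 13, 0 → max 32
A5 regrets: 12, 0, 16, 29, 50 → max 50
A6 regrets: 29, 23, 16, 33, 34 → max 34
Smallest max regret = 21 → A1.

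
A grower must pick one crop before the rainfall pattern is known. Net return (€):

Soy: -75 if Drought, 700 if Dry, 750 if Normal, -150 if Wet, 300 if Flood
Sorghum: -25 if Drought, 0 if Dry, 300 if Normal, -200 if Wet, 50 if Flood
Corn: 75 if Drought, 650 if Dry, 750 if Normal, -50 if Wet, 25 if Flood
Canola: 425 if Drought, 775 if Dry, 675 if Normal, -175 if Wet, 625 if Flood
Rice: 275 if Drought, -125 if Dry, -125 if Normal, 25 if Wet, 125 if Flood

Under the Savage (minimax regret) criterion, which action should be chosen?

Canola

Column bests: Drought=425, Dry=775, Normal=750, Wet=25, Flood=625.
Soy regrets: 500, 75, 0, 175, 325 → max 500
Sorghum regrets: 450, 775, 450, 225, 575 → max 775
Corn regrets: 350, 125, 0, 75, 600 → max 600
Canola regrets: 0, 0, 75, 200, 0 → max 200
Rice regrets: 150, 900, 875, 0, 500 → max 900
Smallest max regret = 200 → Canola.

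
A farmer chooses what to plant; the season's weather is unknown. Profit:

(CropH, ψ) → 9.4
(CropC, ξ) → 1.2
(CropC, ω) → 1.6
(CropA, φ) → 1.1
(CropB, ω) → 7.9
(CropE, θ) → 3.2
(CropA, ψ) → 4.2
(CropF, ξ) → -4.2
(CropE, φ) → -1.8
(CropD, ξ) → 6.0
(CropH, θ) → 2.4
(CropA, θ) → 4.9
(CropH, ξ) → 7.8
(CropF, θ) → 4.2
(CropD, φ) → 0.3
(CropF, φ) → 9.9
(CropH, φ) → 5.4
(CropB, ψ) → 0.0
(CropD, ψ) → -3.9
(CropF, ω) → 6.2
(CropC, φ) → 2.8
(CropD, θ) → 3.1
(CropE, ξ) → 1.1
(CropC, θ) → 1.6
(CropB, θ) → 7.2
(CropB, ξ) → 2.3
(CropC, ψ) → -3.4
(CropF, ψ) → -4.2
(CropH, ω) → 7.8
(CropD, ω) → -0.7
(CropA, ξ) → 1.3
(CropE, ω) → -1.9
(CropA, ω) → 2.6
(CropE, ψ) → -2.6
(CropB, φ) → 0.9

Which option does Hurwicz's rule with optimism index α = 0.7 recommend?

CropH

CropH: 0.7·9.4 + 0.3·2.4 = 7.3
CropB: 0.7·7.9 + 0.3·0.0 = 5.53
CropA: 0.7·4.9 + 0.3·1.1 = 3.76
CropF: 0.7·9.9 + 0.3·(-4.2) = 5.67
CropE: 0.7·3.2 + 0.3·(-2.6) = 1.46
CropC: 0.7·2.8 + 0.3·(-3.4) = 0.94
CropD: 0.7·6.0 + 0.3·(-3.9) = 3.03
Highest Hurwicz score = 7.3 → CropH.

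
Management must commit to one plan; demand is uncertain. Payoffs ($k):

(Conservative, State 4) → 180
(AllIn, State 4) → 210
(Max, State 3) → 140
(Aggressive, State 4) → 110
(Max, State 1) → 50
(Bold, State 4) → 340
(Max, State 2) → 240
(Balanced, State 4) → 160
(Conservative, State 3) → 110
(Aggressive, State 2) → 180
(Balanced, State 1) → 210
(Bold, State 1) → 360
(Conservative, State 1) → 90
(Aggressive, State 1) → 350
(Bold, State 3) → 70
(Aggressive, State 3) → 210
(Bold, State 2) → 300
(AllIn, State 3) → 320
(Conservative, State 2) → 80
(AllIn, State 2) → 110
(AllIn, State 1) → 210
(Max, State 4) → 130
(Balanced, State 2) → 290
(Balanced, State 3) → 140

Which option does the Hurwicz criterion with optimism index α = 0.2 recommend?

Conservative: 0.2·180 + 0.8·80 = 100
Balanced: 0.2·290 + 0.8·140 = 170
Aggressive: 0.2·350 + 0.8·110 = 158
Bold: 0.2·360 + 0.8·70 = 128
AllIn: 0.2·320 + 0.8·110 = 152
Max: 0.2·240 + 0.8·50 = 88
Highest Hurwicz score = 170 → Balanced.

Balanced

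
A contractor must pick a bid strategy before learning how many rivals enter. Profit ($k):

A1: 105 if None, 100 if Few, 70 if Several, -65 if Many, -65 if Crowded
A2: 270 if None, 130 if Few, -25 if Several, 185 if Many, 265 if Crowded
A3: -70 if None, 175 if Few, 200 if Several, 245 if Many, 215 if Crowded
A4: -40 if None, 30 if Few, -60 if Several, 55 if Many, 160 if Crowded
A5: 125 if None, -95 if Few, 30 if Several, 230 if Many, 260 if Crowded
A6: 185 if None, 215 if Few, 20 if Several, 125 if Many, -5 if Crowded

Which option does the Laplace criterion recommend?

Row averages: A1=29, A2=165, A3=153, A4=29, A5=110, A6=108
Highest average = 165 → A2.

A2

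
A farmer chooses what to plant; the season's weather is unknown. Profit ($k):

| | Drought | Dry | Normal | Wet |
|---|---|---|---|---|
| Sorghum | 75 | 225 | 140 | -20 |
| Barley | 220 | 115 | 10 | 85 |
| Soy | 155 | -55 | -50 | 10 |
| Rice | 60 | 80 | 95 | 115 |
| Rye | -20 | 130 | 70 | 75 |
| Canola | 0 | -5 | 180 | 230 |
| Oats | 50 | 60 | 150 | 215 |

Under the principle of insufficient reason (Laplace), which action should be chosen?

Oats

Row averages: Sorghum=105, Barley=107.5, Soy=15, Rice=87.5, Rye=63.75, Canola=101.25, Oats=118.75
Highest average = 118.75 → Oats.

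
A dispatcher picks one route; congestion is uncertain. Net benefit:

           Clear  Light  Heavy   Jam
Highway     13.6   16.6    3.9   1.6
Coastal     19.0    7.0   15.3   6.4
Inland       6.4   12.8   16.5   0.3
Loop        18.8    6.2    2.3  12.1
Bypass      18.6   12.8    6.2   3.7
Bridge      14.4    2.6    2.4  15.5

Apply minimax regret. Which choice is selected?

Column bests: Clear=19.0, Light=16.6, Heavy=16.5, Jam=15.5.
Highway regrets: 5.4, 0.0, 12.6, 13.9 → max 13.9
Coastal regrets: 0.0, 9.6, 1.2, 9.1 → max 9.6
Inland regrets: 12.6, 3.8, 0.0, 15.2 → max 15.2
Loop regrets: 0.2, 10.4, 14.2, 3.4 → max 14.2
Bypass regrets: 0.4, 3.8, 10.3, 11.8 → max 11.8
Bridge regrets: 4.6, 14.0, 14.1, 0.0 → max 14.1
Smallest max regret = 9.6 → Coastal.

Coastal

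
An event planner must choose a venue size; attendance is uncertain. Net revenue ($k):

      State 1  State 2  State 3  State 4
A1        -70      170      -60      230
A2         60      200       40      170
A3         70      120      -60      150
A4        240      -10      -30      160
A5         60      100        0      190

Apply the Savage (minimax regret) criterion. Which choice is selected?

Column bests: State 1=240, State 2=200, State 3=40, State 4=230.
A1 regrets: 310, 30, 100, 0 → max 310
A2 regrets: 180, 0, 0, 60 → max 180
A3 regrets: 170, 80, 100, 80 → max 170
A4 regrets: 0, 210, 70, 70 → max 210
A5 regrets: 180, 100, 40, 40 → max 180
Smallest max regret = 170 → A3.

A3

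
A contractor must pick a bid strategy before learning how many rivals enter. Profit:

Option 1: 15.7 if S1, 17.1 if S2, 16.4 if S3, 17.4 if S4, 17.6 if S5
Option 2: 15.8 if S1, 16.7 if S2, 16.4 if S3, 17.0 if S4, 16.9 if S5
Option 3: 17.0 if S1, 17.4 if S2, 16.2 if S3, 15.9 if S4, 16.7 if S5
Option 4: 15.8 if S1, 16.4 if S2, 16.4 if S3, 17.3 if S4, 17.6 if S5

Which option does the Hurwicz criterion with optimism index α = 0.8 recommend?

Option 4

Option 1: 0.8·17.6 + 0.2·15.7 = 17.22
Option 2: 0.8·17.0 + 0.2·15.8 = 16.76
Option 3: 0.8·17.4 + 0.2·15.9 = 17.1
Option 4: 0.8·17.6 + 0.2·15.8 = 17.24
Highest Hurwicz score = 17.24 → Option 4.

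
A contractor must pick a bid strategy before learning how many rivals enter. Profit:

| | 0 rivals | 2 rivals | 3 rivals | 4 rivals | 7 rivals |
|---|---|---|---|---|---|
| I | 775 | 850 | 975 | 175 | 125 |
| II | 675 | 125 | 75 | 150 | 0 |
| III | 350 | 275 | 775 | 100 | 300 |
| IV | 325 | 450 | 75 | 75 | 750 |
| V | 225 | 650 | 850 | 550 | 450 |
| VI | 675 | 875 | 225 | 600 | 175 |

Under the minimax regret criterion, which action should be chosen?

Column bests: 0 rivals=775, 2 rivals=875, 3 rivals=975, 4 rivals=600, 7 rivals=750.
I regrets: 0, 25, 0, 425, 625 → max 625
II regrets: 100, 750, 900, 450, 750 → max 900
III regrets: 425, 600, 200, 500, 450 → max 600
IV regrets: 450, 425, 900, 525, 0 → max 900
V regrets: 550, 225, 125, 50, 300 → max 550
VI regrets: 100, 0, 750, 0, 575 → max 750
Smallest max regret = 550 → V.

V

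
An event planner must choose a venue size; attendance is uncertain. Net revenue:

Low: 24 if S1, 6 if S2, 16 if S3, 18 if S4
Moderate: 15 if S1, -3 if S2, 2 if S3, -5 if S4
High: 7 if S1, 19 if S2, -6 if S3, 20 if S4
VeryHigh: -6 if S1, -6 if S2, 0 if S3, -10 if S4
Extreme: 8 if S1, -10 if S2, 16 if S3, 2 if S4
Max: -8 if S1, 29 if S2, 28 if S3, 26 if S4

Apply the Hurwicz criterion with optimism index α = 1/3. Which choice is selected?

Low: 1/3·24 + 2/3·6 = 12
Moderate: 1/3·15 + 2/3·(-5) = 5/3
High: 1/3·20 + 2/3·(-6) = 8/3
VeryHigh: 1/3·0 + 2/3·(-10) = -20/3
Extreme: 1/3·16 + 2/3·(-10) = -4/3
Max: 1/3·29 + 2/3·(-8) = 13/3
Highest Hurwicz score = 12 → Low.

Low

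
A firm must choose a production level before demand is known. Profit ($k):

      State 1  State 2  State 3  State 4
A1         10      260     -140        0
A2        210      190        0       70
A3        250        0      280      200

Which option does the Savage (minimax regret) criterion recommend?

A3

Column bests: State 1=250, State 2=260, State 3=280, State 4=200.
A1 regrets: 240, 0, 420, 200 → max 420
A2 regrets: 40, 70, 280, 130 → max 280
A3 regrets: 0, 260, 0, 0 → max 260
Smallest max regret = 260 → A3.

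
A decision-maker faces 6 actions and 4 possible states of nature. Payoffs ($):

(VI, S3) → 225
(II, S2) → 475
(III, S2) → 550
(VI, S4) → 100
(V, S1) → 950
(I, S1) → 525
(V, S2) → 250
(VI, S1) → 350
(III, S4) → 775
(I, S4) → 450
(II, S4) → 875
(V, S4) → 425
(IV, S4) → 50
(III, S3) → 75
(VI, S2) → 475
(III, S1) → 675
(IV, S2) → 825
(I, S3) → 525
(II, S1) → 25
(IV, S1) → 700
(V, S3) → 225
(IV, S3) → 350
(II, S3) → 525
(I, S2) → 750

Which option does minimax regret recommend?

Column bests: S1=950, S2=825, S3=525, S4=875.
I regrets: 425, 75, 0, 425 → max 425
II regrets: 925, 350, 0, 0 → max 925
III regrets: 275, 275, 450, 100 → max 450
IV regrets: 250, 0, 175, 825 → max 825
V regrets: 0, 575, 300, 450 → max 575
VI regrets: 600, 350, 300, 775 → max 775
Smallest max regret = 425 → I.

I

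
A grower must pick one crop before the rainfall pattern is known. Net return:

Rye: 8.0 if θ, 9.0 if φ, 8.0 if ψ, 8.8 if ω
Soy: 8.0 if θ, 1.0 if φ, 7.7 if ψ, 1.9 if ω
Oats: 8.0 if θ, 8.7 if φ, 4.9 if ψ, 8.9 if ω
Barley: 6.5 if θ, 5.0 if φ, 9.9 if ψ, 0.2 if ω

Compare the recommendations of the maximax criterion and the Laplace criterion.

Row maxima: Rye=9.0, Soy=8.0, Oats=8.9, Barley=9.9
Best best-case = 9.9 → Barley.
Row averages: Rye=8.45, Soy=4.65, Oats=7.625, Barley=5.4
Highest average = 8.45 → Rye.

maximax → Barley; laplace → Rye (disagree)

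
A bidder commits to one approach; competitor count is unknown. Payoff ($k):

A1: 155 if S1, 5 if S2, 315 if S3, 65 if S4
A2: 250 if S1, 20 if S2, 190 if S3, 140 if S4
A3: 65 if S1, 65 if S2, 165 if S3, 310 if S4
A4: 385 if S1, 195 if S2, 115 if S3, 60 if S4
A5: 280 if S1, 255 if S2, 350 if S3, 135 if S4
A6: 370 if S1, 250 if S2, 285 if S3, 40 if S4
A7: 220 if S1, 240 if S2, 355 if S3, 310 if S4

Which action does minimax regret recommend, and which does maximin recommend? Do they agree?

minimax regret → A7; maximin → A7 (agree)

Column bests: S1=385, S2=255, S3=355, S4=310.
A1 regrets: 230, 250, 40, 245 → max 250
A2 regrets: 135, 235, 165, 170 → max 235
A3 regrets: 320, 190, 190, 0 → max 320
A4 regrets: 0, 60, 240, 250 → max 250
A5 regrets: 105, 0, 5, 175 → max 175
A6 regrets: 15, 5, 70, 270 → max 270
A7 regrets: 165, 15, 0, 0 → max 165
Smallest max regret = 165 → A7.
Row minima: A1=5, A2=20, A3=65, A4=60, A5=135, A6=40, A7=220
Best worst-case = 220 → A7.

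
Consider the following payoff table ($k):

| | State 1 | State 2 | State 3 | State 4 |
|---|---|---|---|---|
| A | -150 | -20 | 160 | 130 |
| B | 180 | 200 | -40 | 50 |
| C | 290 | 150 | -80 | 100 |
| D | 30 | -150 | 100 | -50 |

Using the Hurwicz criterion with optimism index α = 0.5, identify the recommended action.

A: 0.5·160 + 0.5·(-150) = 5
B: 0.5·200 + 0.5·(-40) = 80
C: 0.5·290 + 0.5·(-80) = 105
D: 0.5·100 + 0.5·(-150) = -25
Highest Hurwicz score = 105 → C.

C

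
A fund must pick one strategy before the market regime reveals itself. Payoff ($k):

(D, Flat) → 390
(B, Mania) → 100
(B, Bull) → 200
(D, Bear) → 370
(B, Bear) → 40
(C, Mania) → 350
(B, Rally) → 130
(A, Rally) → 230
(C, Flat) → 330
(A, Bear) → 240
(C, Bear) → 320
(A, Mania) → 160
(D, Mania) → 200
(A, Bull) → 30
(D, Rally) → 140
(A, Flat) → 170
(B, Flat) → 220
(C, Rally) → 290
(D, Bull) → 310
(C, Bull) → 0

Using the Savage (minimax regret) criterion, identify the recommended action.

Column bests: Bear=370, Flat=390, Bull=310, Rally=290, Mania=350.
A regrets: 130, 220, 280, 60, 190 → max 280
B regrets: 330, 170, 110, 160, 250 → max 330
C regrets: 50, 60, 310, 0, 0 → max 310
D regrets: 0, 0, 0, 150, 150 → max 150
Smallest max regret = 150 → D.

D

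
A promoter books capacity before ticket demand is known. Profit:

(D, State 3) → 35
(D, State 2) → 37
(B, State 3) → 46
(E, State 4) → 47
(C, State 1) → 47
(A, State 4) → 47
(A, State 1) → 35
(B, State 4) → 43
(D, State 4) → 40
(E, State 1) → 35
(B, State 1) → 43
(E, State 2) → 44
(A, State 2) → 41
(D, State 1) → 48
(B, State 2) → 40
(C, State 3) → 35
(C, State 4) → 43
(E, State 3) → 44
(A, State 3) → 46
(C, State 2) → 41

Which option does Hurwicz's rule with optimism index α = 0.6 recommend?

B

A: 0.6·47 + 0.4·35 = 42.2
B: 0.6·46 + 0.4·40 = 43.6
C: 0.6·47 + 0.4·35 = 42.2
D: 0.6·48 + 0.4·35 = 42.8
E: 0.6·47 + 0.4·35 = 42.2
Highest Hurwicz score = 43.6 → B.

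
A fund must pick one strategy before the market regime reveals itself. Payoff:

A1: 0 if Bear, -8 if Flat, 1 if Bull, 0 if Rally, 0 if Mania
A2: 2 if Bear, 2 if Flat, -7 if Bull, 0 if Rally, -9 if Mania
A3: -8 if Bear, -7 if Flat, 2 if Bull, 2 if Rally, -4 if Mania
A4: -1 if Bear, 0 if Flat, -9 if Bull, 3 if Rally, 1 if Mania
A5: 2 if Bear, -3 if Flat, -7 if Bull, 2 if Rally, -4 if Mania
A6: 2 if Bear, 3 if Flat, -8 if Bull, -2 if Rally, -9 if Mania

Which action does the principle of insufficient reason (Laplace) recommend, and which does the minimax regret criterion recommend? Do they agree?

Row averages: A1=-1.4, A2=-2.4, A3=-3, A4=-1.2, A5=-2, A6=-2.8
Highest average = -1.2 → A4.
Column bests: Bear=2, Flat=3, Bull=2, Rally=3, Mania=1.
A1 regrets: 2, 11, 1, 3, 1 → max 11
A2 regrets: 0, 1, 9, 3, 10 → max 10
A3 regrets: 10, 10, 0, 1, 5 → max 10
A4 regrets: 3, 3, 11, 0, 0 → max 11
A5 regrets: 0, 6, 9, 1, 5 → max 9
A6 regrets: 0, 0, 10, 5, 10 → max 10
Smallest max regret = 9 → A5.

laplace → A4; minimax regret → A5 (disagree)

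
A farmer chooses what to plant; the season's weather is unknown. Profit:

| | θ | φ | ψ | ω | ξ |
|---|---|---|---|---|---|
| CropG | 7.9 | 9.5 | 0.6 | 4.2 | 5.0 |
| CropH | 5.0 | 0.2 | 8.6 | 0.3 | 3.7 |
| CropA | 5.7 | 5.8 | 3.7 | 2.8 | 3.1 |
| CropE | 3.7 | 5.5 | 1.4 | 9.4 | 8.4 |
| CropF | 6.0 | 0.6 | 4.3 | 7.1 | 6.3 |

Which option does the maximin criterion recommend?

Row minima: CropG=0.6, CropH=0.2, CropA=2.8, CropE=1.4, CropF=0.6
Best worst-case = 2.8 → CropA.

CropA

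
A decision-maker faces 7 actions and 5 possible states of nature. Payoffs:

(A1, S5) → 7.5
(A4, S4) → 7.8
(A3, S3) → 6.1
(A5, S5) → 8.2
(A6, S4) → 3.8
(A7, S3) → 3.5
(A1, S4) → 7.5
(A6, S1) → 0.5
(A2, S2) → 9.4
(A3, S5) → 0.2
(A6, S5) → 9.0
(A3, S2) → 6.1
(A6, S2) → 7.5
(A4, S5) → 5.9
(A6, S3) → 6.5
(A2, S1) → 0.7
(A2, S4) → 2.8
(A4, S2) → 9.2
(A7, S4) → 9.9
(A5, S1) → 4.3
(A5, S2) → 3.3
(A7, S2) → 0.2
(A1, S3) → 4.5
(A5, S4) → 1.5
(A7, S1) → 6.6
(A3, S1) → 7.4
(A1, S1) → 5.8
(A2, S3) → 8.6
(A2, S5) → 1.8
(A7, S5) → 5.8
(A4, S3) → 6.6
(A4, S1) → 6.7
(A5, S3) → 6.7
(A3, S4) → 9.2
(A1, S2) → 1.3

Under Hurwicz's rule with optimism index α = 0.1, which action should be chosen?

A1: 0.1·7.5 + 0.9·1.3 = 1.92
A2: 0.1·9.4 + 0.9·0.7 = 1.57
A3: 0.1·9.2 + 0.9·0.2 = 1.1
A4: 0.1·9.2 + 0.9·5.9 = 6.23
A5: 0.1·8.2 + 0.9·1.5 = 2.17
A6: 0.1·9.0 + 0.9·0.5 = 1.35
A7: 0.1·9.9 + 0.9·0.2 = 1.17
Highest Hurwicz score = 6.23 → A4.

A4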